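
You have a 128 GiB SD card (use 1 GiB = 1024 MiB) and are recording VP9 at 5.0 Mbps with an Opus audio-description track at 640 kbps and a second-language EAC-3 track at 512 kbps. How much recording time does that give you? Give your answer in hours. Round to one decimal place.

49.6 hours

Audio total: 640 + 512 = 1152 kbps = 1.152 Mbps.
Total bitrate: 5.0 + 1.152 = 6.152 Mbps.
Capacity: 128 GiB = 1,099,512 Mb.
Recording time: 1,099,512 / 6.152 = 178,724 s ≈ 49.6 hours.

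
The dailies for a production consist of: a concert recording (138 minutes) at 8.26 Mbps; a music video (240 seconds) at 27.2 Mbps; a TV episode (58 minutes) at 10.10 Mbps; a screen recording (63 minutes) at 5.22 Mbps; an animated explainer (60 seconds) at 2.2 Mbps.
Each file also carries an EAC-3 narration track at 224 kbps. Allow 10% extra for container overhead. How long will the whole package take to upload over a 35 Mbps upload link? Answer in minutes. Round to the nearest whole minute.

70 minutes

Audio: 224 kbps = 0.224 Mbps.
concert recording: 8.484 Mbps × 8280 s × 1.10 = 77272.3 Mb
music video: 27.424 Mbps × 240 s × 1.10 = 7239.9 Mb
TV episode: 10.324 Mbps × 3480 s × 1.10 = 39520.3 Mb
screen recording: 5.444 Mbps × 3780 s × 1.10 = 22636.2 Mb
animated explainer: 2.424 Mbps × 60 s × 1.10 = 160.0 Mb
Total: 146828.6 Mb = 18353.6 MB.
At 35 Mbps: 146828.6 / 35 = 4195 s ≈ 69.9 minutes.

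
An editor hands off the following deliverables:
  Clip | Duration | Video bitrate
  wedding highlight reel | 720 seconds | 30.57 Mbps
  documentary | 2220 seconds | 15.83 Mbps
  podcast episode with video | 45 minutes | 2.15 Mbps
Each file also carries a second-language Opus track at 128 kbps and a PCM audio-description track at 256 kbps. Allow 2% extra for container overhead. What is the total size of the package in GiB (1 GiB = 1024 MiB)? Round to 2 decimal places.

7.73 GiB

Audio total: 128 + 256 = 384 kbps = 0.384 Mbps.
wedding highlight reel: 30.954 Mbps × 720 s × 1.02 = 22732.6 Mb
documentary: 16.214 Mbps × 2220 s × 1.02 = 36715.0 Mb
podcast episode with video: 2.534 Mbps × 2700 s × 1.02 = 6978.6 Mb
Total: 66426.2 Mb = 8303.3 MB.
= 7.733 GiB.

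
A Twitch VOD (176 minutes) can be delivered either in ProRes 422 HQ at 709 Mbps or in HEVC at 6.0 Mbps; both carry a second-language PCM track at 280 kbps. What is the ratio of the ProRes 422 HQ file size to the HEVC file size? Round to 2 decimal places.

112.94

176 min = 10560 s
Audio: 280 kbps = 0.280 Mbps.
ProRes 422 HQ: 709.280 Mbps × 10560 s = 7489996.8 Mb = 936.250 GB.
HEVC: 6.280 Mbps × 10560 s = 66316.8 Mb = 8.290 GB.
Ratio: 936.250 / 8.290 = 112.943.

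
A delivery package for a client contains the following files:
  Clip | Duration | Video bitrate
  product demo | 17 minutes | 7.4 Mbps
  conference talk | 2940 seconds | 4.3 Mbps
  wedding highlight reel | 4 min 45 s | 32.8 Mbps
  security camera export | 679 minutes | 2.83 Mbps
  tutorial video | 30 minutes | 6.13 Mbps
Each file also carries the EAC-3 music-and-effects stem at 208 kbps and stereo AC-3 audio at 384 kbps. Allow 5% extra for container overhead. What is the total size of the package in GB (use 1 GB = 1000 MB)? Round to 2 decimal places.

Audio total: 208 + 384 = 592 kbps = 0.592 Mbps.
product demo: 7.992 Mbps × 1020 s × 1.05 = 8559.4 Mb
conference talk: 4.892 Mbps × 2940 s × 1.05 = 15101.6 Mb
wedding highlight reel: 33.392 Mbps × 285 s × 1.05 = 9992.6 Mb
security camera export: 3.422 Mbps × 40740 s × 1.05 = 146382.9 Mb
tutorial video: 6.722 Mbps × 1800 s × 1.05 = 12704.6 Mb
Total: 192741.1 Mb = 24092.6 MB.
= 24.09 GB.

24.09 GB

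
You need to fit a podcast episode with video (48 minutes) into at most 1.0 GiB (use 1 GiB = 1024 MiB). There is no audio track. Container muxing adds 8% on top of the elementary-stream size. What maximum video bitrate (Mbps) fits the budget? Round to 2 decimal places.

2.76 Mbps

Budget: 1.0 GiB = 8589.9 Mb.
Stream payload after overhead: 8589.9 / 1.08 = 7953.6 Mb.
48 min = 2880 s
Total bitrate budget: 7953.6 Mb / 2880 s = 2.762 Mbps.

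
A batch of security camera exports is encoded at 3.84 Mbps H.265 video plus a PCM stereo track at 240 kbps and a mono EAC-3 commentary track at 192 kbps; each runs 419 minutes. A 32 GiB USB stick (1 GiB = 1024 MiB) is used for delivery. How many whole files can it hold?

2

419 min = 25140 s
Audio total: 240 + 192 = 432 kbps = 0.432 Mbps.
Total bitrate: 4.272 Mbps.
Per item: 4.272 Mbps × 25140 s = 107,398 Mb = 13,425 MB.
Capacity: 32 GiB = 274,878 Mb; 2.56 items → 2 complete.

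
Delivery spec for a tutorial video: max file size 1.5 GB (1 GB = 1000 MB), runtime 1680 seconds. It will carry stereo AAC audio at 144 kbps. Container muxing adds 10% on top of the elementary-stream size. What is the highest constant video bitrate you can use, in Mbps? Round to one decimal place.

Budget: 1.5 GB = 12000.0 Mb.
Stream payload after overhead: 12000.0 / 1.10 = 10909.1 Mb.
Total bitrate budget: 10909.1 Mb / 1680 s = 6.494 Mbps.
Audio: 144 kbps = 0.144 Mbps.
Video: 6.494 − 0.144 = 6.350 Mbps.

6.3 Mbps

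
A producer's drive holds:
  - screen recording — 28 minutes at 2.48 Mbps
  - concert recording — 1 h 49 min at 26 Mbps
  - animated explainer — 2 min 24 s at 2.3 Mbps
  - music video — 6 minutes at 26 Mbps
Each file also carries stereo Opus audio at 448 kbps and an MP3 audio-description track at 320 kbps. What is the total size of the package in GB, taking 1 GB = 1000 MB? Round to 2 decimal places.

Audio total: 448 + 320 = 768 kbps = 0.768 Mbps.
screen recording: 3.248 Mbps × 1680 s = 5456.6 Mb
concert recording: 26.768 Mbps × 6540 s = 175062.7 Mb
animated explainer: 3.068 Mbps × 144 s = 441.8 Mb
music video: 26.768 Mbps × 360 s = 9636.5 Mb
Total: 190597.6 Mb = 23824.7 MB.
= 23.82 GB.

23.82 GB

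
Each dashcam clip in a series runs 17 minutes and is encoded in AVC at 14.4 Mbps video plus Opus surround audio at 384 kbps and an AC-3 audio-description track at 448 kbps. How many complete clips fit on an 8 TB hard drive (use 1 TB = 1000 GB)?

17 min = 1020 s
Audio total: 384 + 448 = 832 kbps = 0.832 Mbps.
Total bitrate: 15.232 Mbps.
Per item: 15.232 Mbps × 1020 s = 15,537 Mb = 1,942 MB.
Capacity: 8 TB = 64,000,000 Mb; 4119.29 items → 4119 complete.

4119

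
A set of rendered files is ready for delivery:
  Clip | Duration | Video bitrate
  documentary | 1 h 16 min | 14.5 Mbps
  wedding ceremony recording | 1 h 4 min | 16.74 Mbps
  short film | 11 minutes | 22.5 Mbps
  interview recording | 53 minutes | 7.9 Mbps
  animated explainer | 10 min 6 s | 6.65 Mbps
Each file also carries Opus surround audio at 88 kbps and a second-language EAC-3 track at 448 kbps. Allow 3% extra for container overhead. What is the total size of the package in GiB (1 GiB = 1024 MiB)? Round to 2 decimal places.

21.74 GiB

Audio total: 88 + 448 = 536 kbps = 0.536 Mbps.
documentary: 15.036 Mbps × 4560 s × 1.03 = 70621.1 Mb
wedding ceremony recording: 17.276 Mbps × 3840 s × 1.03 = 68330.0 Mb
short film: 23.036 Mbps × 660 s × 1.03 = 15659.9 Mb
interview recording: 8.436 Mbps × 3180 s × 1.03 = 27631.3 Mb
animated explainer: 7.186 Mbps × 606 s × 1.03 = 4485.4 Mb
Total: 186727.6 Mb = 23341.0 MB.
= 21.74 GiB.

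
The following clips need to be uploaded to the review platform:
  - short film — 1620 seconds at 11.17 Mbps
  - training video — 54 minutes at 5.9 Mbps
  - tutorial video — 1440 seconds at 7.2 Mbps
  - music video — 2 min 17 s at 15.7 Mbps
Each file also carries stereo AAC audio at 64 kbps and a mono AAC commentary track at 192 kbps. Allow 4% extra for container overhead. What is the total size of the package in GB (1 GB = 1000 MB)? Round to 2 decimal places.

6.68 GB

Audio total: 64 + 192 = 256 kbps = 0.256 Mbps.
short film: 11.426 Mbps × 1620 s × 1.04 = 19250.5 Mb
training video: 6.156 Mbps × 3240 s × 1.04 = 20743.3 Mb
tutorial video: 7.456 Mbps × 1440 s × 1.04 = 11166.1 Mb
music video: 15.956 Mbps × 137 s × 1.04 = 2273.4 Mb
Total: 53433.3 Mb = 6679.2 MB.
= 6.679 GB.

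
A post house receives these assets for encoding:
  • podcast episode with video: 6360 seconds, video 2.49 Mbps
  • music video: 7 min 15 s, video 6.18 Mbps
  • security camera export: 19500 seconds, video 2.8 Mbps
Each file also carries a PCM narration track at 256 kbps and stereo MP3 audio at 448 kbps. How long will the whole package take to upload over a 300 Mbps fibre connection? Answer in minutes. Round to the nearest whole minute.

5 minutes

Audio total: 256 + 448 = 704 kbps = 0.704 Mbps.
podcast episode with video: 3.194 Mbps × 6360 s = 20313.8 Mb
music video: 6.884 Mbps × 435 s = 2994.5 Mb
security camera export: 3.504 Mbps × 19500 s = 68328.0 Mb
Total: 91636.4 Mb = 11454.5 MB.
At 300 Mbps: 91636.4 / 300 = 305 s ≈ 5.09 minutes.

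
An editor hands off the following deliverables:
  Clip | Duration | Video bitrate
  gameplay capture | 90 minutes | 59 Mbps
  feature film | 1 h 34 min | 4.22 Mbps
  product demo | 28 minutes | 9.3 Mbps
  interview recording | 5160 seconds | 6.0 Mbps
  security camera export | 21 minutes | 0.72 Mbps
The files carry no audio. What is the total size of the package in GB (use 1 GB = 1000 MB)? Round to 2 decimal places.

gameplay capture: 59.000 Mbps × 5400 s = 318600.0 Mb
feature film: 4.220 Mbps × 5640 s = 23800.8 Mb
product demo: 9.300 Mbps × 1680 s = 15624.0 Mb
interview recording: 6.000 Mbps × 5160 s = 30960.0 Mb
security camera export: 0.720 Mbps × 1260 s = 907.2 Mb
Total: 389892.0 Mb = 48736.5 MB.
= 48.74 GB.

48.74 GB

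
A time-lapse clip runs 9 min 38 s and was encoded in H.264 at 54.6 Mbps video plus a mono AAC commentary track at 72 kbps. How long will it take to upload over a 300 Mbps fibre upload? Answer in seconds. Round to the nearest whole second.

9 min 38 s = 578 s
Audio: 72 kbps = 0.072 Mbps.
Total bitrate: 54.672 Mbps.
File: 54.672 Mbps × 578 s = 31600.4 Mb.
At 300 Mbps: 31600.4 / 300 = 105.3 s ≈ 105 seconds.

105 seconds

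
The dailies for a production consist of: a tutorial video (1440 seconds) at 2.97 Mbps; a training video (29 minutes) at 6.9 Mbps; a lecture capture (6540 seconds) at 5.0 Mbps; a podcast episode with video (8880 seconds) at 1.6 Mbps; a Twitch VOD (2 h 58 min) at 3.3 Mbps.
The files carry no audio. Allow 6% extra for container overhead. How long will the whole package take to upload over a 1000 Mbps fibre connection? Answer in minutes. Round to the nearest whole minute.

2 minutes

tutorial video: 2.970 Mbps × 1440 s × 1.06 = 4533.4 Mb
training video: 6.900 Mbps × 1740 s × 1.06 = 12726.4 Mb
lecture capture: 5.000 Mbps × 6540 s × 1.06 = 34662.0 Mb
podcast episode with video: 1.600 Mbps × 8880 s × 1.06 = 15060.5 Mb
Twitch VOD: 3.300 Mbps × 10680 s × 1.06 = 37358.6 Mb
Total: 104340.9 Mb = 13042.6 MB.
At 1000 Mbps: 104340.9 / 1000 = 104 s ≈ 1.74 minutes.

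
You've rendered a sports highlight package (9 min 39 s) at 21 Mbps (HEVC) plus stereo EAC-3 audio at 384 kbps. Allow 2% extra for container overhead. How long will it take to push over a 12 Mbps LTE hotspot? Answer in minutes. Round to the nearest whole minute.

18 minutes

9 min 39 s = 579 s
Audio: 384 kbps = 0.384 Mbps.
Total bitrate: 21.384 Mbps.
File: 21.384 Mbps × 579 s = 12381.3 Mb.
With 2% container overhead: ×1.02. → 12629.0 Mb.
At 12 Mbps: 12629.0 / 12 = 1052.4 s ≈ 17.5 minutes.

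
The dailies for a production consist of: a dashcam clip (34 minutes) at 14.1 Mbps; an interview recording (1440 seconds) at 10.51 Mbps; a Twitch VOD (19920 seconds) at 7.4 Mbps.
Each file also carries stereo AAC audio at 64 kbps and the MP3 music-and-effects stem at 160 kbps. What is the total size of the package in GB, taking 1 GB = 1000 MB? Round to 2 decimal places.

Audio total: 64 + 160 = 224 kbps = 0.224 Mbps.
dashcam clip: 14.324 Mbps × 2040 s = 29221.0 Mb
interview recording: 10.734 Mbps × 1440 s = 15457.0 Mb
Twitch VOD: 7.624 Mbps × 19920 s = 151870.1 Mb
Total: 196548.0 Mb = 24568.5 MB.
= 24.57 GB.

24.57 GB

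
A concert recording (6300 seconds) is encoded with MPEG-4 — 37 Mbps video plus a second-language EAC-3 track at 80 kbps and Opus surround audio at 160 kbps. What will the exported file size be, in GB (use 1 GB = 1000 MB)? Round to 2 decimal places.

Audio total: 80 + 160 = 240 kbps = 0.240 Mbps.
Total bitrate: 37 + 0.240 = 37.240 Mbps.
Stream data: 37.240 Mbps × 6300 s = 234612.0 Mb.
234,612 Mb ÷ 8 = 29,326 MB → 29.33 GB.

29.33 GB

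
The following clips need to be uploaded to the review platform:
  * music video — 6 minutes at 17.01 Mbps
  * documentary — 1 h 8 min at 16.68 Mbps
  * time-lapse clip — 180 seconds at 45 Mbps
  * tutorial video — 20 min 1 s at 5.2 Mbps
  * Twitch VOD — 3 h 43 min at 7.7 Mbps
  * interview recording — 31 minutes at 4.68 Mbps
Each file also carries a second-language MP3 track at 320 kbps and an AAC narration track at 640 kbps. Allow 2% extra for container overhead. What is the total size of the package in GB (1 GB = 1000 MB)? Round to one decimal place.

Audio total: 320 + 640 = 960 kbps = 0.960 Mbps.
music video: 17.970 Mbps × 360 s × 1.02 = 6598.6 Mb
documentary: 17.640 Mbps × 4080 s × 1.02 = 73410.6 Mb
time-lapse clip: 45.960 Mbps × 180 s × 1.02 = 8438.3 Mb
tutorial video: 6.160 Mbps × 1201 s × 1.02 = 7546.1 Mb
Twitch VOD: 8.660 Mbps × 13380 s × 1.02 = 118188.2 Mb
interview recording: 5.640 Mbps × 1860 s × 1.02 = 10700.2 Mb
Total: 224882.0 Mb = 28110.3 MB.
= 28.11 GB.

28.1 GB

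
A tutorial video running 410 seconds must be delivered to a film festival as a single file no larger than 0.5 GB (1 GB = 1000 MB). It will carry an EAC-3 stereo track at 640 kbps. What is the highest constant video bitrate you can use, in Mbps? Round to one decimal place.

9.1 Mbps

Budget: 0.5 GB = 4000.0 Mb.
Total bitrate budget: 4000.0 Mb / 410 s = 9.756 Mbps.
Audio: 640 kbps = 0.640 Mbps.
Video: 9.756 − 0.640 = 9.116 Mbps.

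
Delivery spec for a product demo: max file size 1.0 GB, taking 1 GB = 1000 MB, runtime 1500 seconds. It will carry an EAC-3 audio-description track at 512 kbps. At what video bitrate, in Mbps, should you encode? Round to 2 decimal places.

Budget: 1.0 GB = 8000.0 Mb.
Total bitrate budget: 8000.0 Mb / 1500 s = 5.333 Mbps.
Audio: 512 kbps = 0.512 Mbps.
Video: 5.333 − 0.512 = 4.821 Mbps.

4.82 Mbps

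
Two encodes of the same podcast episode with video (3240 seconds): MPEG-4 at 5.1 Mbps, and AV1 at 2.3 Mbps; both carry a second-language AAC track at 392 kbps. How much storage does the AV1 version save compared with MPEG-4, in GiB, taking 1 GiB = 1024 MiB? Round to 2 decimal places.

Audio: 392 kbps = 0.392 Mbps.
MPEG-4: 5.492 Mbps × 3240 s = 17794.1 Mb = 2.072 GiB.
AV1: 2.692 Mbps × 3240 s = 8722.1 Mb = 1.015 GiB.
Saving: 2.072 − 1.015 = 1.056 GiB.

1.06 GiB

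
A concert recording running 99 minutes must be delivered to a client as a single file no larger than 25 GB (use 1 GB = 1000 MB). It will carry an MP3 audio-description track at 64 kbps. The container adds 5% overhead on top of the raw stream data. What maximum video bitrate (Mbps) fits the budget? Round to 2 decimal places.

Budget: 25 GB = 200000.0 Mb.
Stream payload after overhead: 200000.0 / 1.05 = 190476.2 Mb.
99 min = 5940 s
Total bitrate budget: 190476.2 Mb / 5940 s = 32.067 Mbps.
Audio: 64 kbps = 0.064 Mbps.
Video: 32.067 − 0.064 = 32.003 Mbps.

32.00 Mbps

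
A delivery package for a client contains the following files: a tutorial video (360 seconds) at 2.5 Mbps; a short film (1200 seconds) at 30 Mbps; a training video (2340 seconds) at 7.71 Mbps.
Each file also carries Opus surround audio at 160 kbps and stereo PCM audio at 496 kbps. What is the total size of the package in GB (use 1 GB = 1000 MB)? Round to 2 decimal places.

7.19 GB

Audio total: 160 + 496 = 656 kbps = 0.656 Mbps.
tutorial video: 3.156 Mbps × 360 s = 1136.2 Mb
short film: 30.656 Mbps × 1200 s = 36787.2 Mb
training video: 8.366 Mbps × 2340 s = 19576.4 Mb
Total: 57499.8 Mb = 7187.5 MB.
= 7.187 GB.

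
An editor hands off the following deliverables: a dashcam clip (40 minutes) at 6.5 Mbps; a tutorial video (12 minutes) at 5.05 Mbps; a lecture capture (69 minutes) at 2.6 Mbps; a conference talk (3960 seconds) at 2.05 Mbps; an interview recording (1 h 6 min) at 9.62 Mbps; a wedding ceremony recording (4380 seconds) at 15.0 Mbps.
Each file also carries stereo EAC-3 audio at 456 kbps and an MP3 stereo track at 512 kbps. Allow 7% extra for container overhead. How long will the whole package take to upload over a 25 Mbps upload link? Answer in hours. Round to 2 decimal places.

1.91 hours

Audio total: 456 + 512 = 968 kbps = 0.968 Mbps.
dashcam clip: 7.468 Mbps × 2400 s × 1.07 = 19177.8 Mb
tutorial video: 6.018 Mbps × 720 s × 1.07 = 4636.3 Mb
lecture capture: 3.568 Mbps × 4140 s × 1.07 = 15805.5 Mb
conference talk: 3.018 Mbps × 3960 s × 1.07 = 12787.9 Mb
interview recording: 10.588 Mbps × 3960 s × 1.07 = 44863.5 Mb
wedding ceremony recording: 15.968 Mbps × 4380 s × 1.07 = 74835.6 Mb
Total: 172106.6 Mb = 21513.3 MB.
At 25 Mbps: 172106.6 / 25 = 6884 s ≈ 1.91 hours.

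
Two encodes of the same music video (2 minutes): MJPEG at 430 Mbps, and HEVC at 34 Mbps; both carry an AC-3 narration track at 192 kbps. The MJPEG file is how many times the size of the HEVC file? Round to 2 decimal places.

2 min = 120 s
Audio: 192 kbps = 0.192 Mbps.
MJPEG: 430.192 Mbps × 120 s = 51623.0 Mb = 6.453 GB.
HEVC: 34.192 Mbps × 120 s = 4103.0 Mb = 0.513 GB.
Ratio: 6.453 / 0.513 = 12.582.

12.58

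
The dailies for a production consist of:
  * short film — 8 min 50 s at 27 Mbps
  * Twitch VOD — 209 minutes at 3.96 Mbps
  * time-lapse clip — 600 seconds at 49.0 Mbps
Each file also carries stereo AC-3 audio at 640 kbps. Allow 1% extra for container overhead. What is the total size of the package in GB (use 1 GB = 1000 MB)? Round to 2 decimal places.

Audio: 640 kbps = 0.640 Mbps.
short film: 27.640 Mbps × 530 s × 1.01 = 14795.7 Mb
Twitch VOD: 4.600 Mbps × 12540 s × 1.01 = 58260.8 Mb
time-lapse clip: 49.640 Mbps × 600 s × 1.01 = 30081.8 Mb
Total: 103138.4 Mb = 12892.3 MB.
= 12.89 GB.

12.89 GB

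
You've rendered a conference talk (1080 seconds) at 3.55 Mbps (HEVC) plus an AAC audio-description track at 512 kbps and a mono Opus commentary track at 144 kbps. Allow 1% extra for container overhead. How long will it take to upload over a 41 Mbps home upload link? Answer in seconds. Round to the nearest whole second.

112 seconds

Audio total: 512 + 144 = 656 kbps = 0.656 Mbps.
Total bitrate: 4.206 Mbps.
File: 4.206 Mbps × 1080 s = 4542.5 Mb.
With 1% container overhead: ×1.01. → 4587.9 Mb.
At 41 Mbps: 4587.9 / 41 = 111.9 s ≈ 112 seconds.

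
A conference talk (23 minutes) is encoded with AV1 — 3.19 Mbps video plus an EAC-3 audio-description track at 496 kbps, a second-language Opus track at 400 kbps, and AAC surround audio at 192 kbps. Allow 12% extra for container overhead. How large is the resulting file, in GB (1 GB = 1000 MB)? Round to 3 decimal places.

23 min = 1380 s
Audio total: 496 + 400 + 192 = 1088 kbps = 1.088 Mbps.
Total bitrate: 3.19 + 1.088 = 4.278 Mbps.
Stream data: 4.278 Mbps × 1380 s = 5903.6 Mb.
With 12% container overhead: ×1.12.
6,612 Mb ÷ 8 = 826.5 MB → 0.8265 GB.

0.827 GB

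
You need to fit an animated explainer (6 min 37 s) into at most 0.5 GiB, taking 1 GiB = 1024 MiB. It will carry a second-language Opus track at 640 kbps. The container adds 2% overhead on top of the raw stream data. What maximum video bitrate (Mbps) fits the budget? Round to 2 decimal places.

Budget: 0.5 GiB = 4295.0 Mb.
Stream payload after overhead: 4295.0 / 1.02 = 4210.8 Mb.
6 min 37 s = 397 s
Total bitrate budget: 4210.8 Mb / 397 s = 10.606 Mbps.
Audio: 640 kbps = 0.640 Mbps.
Video: 10.606 − 0.640 = 9.966 Mbps.

9.97 Mbps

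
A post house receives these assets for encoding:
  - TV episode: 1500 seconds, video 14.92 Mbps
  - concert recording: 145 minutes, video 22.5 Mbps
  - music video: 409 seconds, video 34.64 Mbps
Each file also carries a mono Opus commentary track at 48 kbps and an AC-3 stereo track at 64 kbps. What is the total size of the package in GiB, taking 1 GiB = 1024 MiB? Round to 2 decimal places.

Audio total: 48 + 64 = 112 kbps = 0.112 Mbps.
TV episode: 15.032 Mbps × 1500 s = 22548.0 Mb
concert recording: 22.612 Mbps × 8700 s = 196724.4 Mb
music video: 34.752 Mbps × 409 s = 14213.6 Mb
Total: 233486.0 Mb = 29185.7 MB.
= 27.18 GiB.

27.18 GiB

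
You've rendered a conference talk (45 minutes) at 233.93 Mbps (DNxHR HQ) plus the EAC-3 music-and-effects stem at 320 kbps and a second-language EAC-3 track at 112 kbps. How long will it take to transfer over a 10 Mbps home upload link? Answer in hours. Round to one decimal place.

45 min = 2700 s
Audio total: 320 + 112 = 432 kbps = 0.432 Mbps.
Total bitrate: 234.362 Mbps.
File: 234.362 Mbps × 2700 s = 632777.4 Mb.
At 10 Mbps: 632777.4 / 10 = 63277.7 s ≈ 17.6 hours.

17.6 hours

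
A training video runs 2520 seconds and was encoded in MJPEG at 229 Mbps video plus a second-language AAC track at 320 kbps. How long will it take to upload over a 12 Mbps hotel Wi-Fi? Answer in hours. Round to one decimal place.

Audio: 320 kbps = 0.320 Mbps.
Total bitrate: 229.320 Mbps.
File: 229.320 Mbps × 2520 s = 577886.4 Mb.
At 12 Mbps: 577886.4 / 12 = 48157.2 s ≈ 13.4 hours.

13.4 hours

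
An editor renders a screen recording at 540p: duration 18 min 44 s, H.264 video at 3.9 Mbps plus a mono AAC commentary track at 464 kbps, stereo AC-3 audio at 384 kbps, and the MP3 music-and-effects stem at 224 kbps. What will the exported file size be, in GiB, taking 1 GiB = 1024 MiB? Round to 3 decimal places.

0.651 GiB

18 min 44 s = 1124 s
Audio total: 464 + 384 + 224 = 1072 kbps = 1.072 Mbps.
Total bitrate: 3.9 + 1.072 = 4.972 Mbps.
Stream data: 4.972 Mbps × 1124 s = 5588.5 Mb.
5,589 Mb = 698,566,000 bytes ÷ 1,073,741,824 = 0.6506 GiB.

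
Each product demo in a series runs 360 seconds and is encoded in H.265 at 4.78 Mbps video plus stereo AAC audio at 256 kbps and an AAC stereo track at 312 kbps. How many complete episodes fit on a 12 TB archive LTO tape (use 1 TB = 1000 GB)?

49862

Audio total: 256 + 312 = 568 kbps = 0.568 Mbps.
Total bitrate: 5.348 Mbps.
Per item: 5.348 Mbps × 360 s = 1,925 Mb = 240.7 MB.
Capacity: 12 TB = 96,000,000 Mb; 49862.88 items → 49862 complete.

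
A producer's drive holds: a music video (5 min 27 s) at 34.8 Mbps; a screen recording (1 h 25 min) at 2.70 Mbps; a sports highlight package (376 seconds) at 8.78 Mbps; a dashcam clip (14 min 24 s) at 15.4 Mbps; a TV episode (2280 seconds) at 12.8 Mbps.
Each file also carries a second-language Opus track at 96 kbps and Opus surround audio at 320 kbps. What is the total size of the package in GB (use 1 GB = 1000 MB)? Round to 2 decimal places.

9.33 GB

Audio total: 96 + 320 = 416 kbps = 0.416 Mbps.
music video: 35.216 Mbps × 327 s = 11515.6 Mb
screen recording: 3.116 Mbps × 5100 s = 15891.6 Mb
sports highlight package: 9.196 Mbps × 376 s = 3457.7 Mb
dashcam clip: 15.816 Mbps × 864 s = 13665.0 Mb
TV episode: 13.216 Mbps × 2280 s = 30132.5 Mb
Total: 74662.4 Mb = 9332.8 MB.
= 9.333 GB.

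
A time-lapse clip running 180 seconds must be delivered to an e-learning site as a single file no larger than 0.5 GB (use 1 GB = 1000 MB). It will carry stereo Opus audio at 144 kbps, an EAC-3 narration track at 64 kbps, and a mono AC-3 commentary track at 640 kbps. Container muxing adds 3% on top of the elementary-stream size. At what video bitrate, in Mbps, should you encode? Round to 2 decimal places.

20.73 Mbps

Budget: 0.5 GB = 4000.0 Mb.
Stream payload after overhead: 4000.0 / 1.03 = 3883.5 Mb.
Total bitrate budget: 3883.5 Mb / 180 s = 21.575 Mbps.
Audio total: 144 + 64 + 640 = 848 kbps = 0.848 Mbps.
Video: 21.575 − 0.848 = 20.727 Mbps.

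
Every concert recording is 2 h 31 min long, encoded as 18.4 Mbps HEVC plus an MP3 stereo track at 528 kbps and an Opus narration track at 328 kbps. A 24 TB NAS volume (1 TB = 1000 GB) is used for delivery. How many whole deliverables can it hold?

1100

2 h 31 min = 151 min = 9060 s
Audio total: 528 + 328 = 856 kbps = 0.856 Mbps.
Total bitrate: 19.256 Mbps.
Per item: 19.256 Mbps × 9060 s = 174,459 Mb = 21,807 MB.
Capacity: 24 TB = 192,000,000 Mb; 1100.54 items → 1100 complete.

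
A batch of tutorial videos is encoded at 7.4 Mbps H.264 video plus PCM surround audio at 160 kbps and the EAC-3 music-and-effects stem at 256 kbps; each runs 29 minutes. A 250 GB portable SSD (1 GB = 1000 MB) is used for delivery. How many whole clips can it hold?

147

29 min = 1740 s
Audio total: 160 + 256 = 416 kbps = 0.416 Mbps.
Total bitrate: 7.816 Mbps.
Per item: 7.816 Mbps × 1740 s = 13,600 Mb = 1,700 MB.
Capacity: 250 GB = 2,000,000 Mb; 147.06 items → 147 complete.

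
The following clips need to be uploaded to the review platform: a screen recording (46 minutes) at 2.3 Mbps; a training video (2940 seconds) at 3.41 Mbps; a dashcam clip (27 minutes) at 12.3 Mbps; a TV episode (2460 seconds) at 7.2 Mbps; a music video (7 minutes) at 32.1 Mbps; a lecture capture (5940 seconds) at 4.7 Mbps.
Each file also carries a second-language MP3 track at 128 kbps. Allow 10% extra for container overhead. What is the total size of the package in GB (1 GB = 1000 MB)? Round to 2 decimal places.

13.40 GB

Audio: 128 kbps = 0.128 Mbps.
screen recording: 2.428 Mbps × 2760 s × 1.10 = 7371.4 Mb
training video: 3.538 Mbps × 2940 s × 1.10 = 11441.9 Mb
dashcam clip: 12.428 Mbps × 1620 s × 1.10 = 22146.7 Mb
TV episode: 7.328 Mbps × 2460 s × 1.10 = 19829.6 Mb
music video: 32.228 Mbps × 420 s × 1.10 = 14889.3 Mb
lecture capture: 4.828 Mbps × 5940 s × 1.10 = 31546.2 Mb
Total: 107225.1 Mb = 13403.1 MB.
= 13.40 GB.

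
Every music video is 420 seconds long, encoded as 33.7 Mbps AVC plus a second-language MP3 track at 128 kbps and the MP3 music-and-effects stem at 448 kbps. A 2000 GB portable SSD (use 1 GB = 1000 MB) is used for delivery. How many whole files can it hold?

1111

Audio total: 128 + 448 = 576 kbps = 0.576 Mbps.
Total bitrate: 34.276 Mbps.
Per item: 34.276 Mbps × 420 s = 14,396 Mb = 1,799 MB.
Capacity: 2000 GB = 16,000,000 Mb; 1111.43 items → 1111 complete.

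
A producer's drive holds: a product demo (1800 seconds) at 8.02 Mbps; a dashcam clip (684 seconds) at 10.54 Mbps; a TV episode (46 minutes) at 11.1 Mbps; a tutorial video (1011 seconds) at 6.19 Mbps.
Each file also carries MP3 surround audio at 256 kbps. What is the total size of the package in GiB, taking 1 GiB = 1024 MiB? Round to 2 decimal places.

Audio: 256 kbps = 0.256 Mbps.
product demo: 8.276 Mbps × 1800 s = 14896.8 Mb
dashcam clip: 10.796 Mbps × 684 s = 7384.5 Mb
TV episode: 11.356 Mbps × 2760 s = 31342.6 Mb
tutorial video: 6.446 Mbps × 1011 s = 6516.9 Mb
Total: 60140.7 Mb = 7517.6 MB.
= 7.001 GiB.

7.00 GiB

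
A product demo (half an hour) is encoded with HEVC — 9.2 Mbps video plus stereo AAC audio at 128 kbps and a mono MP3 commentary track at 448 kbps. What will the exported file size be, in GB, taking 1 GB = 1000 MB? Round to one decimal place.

2.2 GB

30 min = 1800 s
Audio total: 128 + 448 = 576 kbps = 0.576 Mbps.
Total bitrate: 9.2 + 0.576 = 9.776 Mbps.
Stream data: 9.776 Mbps × 1800 s = 17596.8 Mb.
17,597 Mb ÷ 8 = 2,200 MB → 2.200 GB.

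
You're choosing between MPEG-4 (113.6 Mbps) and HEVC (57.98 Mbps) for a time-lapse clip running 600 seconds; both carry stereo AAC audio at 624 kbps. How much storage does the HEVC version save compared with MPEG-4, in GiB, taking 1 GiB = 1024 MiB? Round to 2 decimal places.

3.89 GiB

Audio: 624 kbps = 0.624 Mbps.
MPEG-4: 114.224 Mbps × 600 s = 68534.4 Mb = 7.978 GiB.
HEVC: 58.604 Mbps × 600 s = 35162.4 Mb = 4.093 GiB.
Saving: 7.978 − 4.093 = 3.885 GiB.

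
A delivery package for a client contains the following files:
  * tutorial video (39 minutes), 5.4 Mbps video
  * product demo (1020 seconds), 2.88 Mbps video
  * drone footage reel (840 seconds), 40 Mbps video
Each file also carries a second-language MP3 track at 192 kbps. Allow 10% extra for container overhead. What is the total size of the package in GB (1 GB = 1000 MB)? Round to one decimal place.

Audio: 192 kbps = 0.192 Mbps.
tutorial video: 5.592 Mbps × 2340 s × 1.10 = 14393.8 Mb
product demo: 3.072 Mbps × 1020 s × 1.10 = 3446.8 Mb
drone footage reel: 40.192 Mbps × 840 s × 1.10 = 37137.4 Mb
Total: 54978.0 Mb = 6872.2 MB.
= 6.872 GB.

6.9 GB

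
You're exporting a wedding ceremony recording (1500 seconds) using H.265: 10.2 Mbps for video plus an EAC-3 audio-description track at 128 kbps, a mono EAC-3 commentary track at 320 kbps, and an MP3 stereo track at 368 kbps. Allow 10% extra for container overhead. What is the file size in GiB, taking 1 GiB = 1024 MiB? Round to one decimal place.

2.1 GiB

Audio total: 128 + 320 + 368 = 816 kbps = 0.816 Mbps.
Total bitrate: 10.2 + 0.816 = 11.016 Mbps.
Stream data: 11.016 Mbps × 1500 s = 16524.0 Mb.
With 10% container overhead: ×1.10.
18,176 Mb = 2,272,050,000 bytes ÷ 1,073,741,824 = 2.116 GiB.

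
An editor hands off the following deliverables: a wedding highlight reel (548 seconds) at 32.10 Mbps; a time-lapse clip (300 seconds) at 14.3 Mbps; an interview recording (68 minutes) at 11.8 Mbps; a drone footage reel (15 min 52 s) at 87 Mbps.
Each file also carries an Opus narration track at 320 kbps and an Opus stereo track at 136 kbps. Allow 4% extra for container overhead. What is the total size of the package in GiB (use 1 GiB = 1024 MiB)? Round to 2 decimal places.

18.83 GiB

Audio total: 320 + 136 = 456 kbps = 0.456 Mbps.
wedding highlight reel: 32.556 Mbps × 548 s × 1.04 = 18554.3 Mb
time-lapse clip: 14.756 Mbps × 300 s × 1.04 = 4603.9 Mb
interview recording: 12.256 Mbps × 4080 s × 1.04 = 52004.7 Mb
drone footage reel: 87.456 Mbps × 952 s × 1.04 = 86588.4 Mb
Total: 161751.3 Mb = 20218.9 MB.
= 18.83 GiB.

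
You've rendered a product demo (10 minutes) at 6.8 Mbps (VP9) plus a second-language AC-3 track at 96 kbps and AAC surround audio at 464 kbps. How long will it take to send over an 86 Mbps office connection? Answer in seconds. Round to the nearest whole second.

10 min = 600 s
Audio total: 96 + 464 = 560 kbps = 0.560 Mbps.
Total bitrate: 7.360 Mbps.
File: 7.360 Mbps × 600 s = 4416.0 Mb.
At 86 Mbps: 4416.0 / 86 = 51.3 s ≈ 51.3 seconds.

51 seconds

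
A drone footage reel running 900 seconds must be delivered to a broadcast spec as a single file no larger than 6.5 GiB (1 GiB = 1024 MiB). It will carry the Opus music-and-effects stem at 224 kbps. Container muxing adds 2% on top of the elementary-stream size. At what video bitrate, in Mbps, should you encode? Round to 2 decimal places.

60.60 Mbps

Budget: 6.5 GiB = 55834.6 Mb.
Stream payload after overhead: 55834.6 / 1.02 = 54739.8 Mb.
Total bitrate budget: 54739.8 Mb / 900 s = 60.822 Mbps.
Audio: 224 kbps = 0.224 Mbps.
Video: 60.822 − 0.224 = 60.598 Mbps.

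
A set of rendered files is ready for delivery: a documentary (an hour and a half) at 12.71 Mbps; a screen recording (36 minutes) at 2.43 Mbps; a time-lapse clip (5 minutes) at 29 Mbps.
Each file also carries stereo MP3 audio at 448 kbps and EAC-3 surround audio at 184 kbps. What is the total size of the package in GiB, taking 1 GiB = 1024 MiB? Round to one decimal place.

10.2 GiB

Audio total: 448 + 184 = 632 kbps = 0.632 Mbps.
documentary: 13.342 Mbps × 5400 s = 72046.8 Mb
screen recording: 3.062 Mbps × 2160 s = 6613.9 Mb
time-lapse clip: 29.632 Mbps × 300 s = 8889.6 Mb
Total: 87550.3 Mb = 10943.8 MB.
= 10.19 GiB.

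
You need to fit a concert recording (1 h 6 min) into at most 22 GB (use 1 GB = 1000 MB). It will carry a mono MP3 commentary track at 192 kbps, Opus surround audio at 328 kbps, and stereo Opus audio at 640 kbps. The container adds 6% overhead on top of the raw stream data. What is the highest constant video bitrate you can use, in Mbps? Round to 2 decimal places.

Budget: 22 GB = 176000.0 Mb.
Stream payload after overhead: 176000.0 / 1.06 = 166037.7 Mb.
1 h 6 min = 66 min = 3960 s
Total bitrate budget: 166037.7 Mb / 3960 s = 41.929 Mbps.
Audio total: 192 + 328 + 640 = 1160 kbps = 1.160 Mbps.
Video: 41.929 − 1.160 = 40.769 Mbps.

40.77 Mbps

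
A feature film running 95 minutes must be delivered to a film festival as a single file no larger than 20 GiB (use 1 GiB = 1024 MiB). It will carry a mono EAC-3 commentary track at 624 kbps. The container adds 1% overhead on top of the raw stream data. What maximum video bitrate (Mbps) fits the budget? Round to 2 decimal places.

Budget: 20 GiB = 171798.7 Mb.
Stream payload after overhead: 171798.7 / 1.01 = 170097.7 Mb.
95 min = 5700 s
Total bitrate budget: 170097.7 Mb / 5700 s = 29.842 Mbps.
Audio: 624 kbps = 0.624 Mbps.
Video: 29.842 − 0.624 = 29.218 Mbps.

29.22 Mbps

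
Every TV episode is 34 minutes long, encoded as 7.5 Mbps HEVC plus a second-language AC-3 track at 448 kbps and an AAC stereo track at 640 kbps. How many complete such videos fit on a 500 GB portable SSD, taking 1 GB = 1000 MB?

34 min = 2040 s
Audio total: 448 + 640 = 1088 kbps = 1.088 Mbps.
Total bitrate: 8.588 Mbps.
Per item: 8.588 Mbps × 2040 s = 17,520 Mb = 2,190 MB.
Capacity: 500 GB = 4,000,000 Mb; 228.32 items → 228 complete.

228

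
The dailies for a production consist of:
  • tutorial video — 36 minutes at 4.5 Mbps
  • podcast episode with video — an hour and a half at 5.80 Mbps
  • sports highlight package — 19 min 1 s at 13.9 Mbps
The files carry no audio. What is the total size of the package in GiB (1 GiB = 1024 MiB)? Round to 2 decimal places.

6.62 GiB

tutorial video: 4.500 Mbps × 2160 s = 9720.0 Mb
podcast episode with video: 5.800 Mbps × 5400 s = 31320.0 Mb
sports highlight package: 13.900 Mbps × 1141 s = 15859.9 Mb
Total: 56899.9 Mb = 7112.5 MB.
= 6.624 GiB.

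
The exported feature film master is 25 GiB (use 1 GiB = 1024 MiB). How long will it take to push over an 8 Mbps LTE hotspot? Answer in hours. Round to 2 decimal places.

File: 25 GiB = 214748.4 Mb.
At 8 Mbps: 214748.4 / 8 = 26843.5 s ≈ 7.46 hours.

7.46 hours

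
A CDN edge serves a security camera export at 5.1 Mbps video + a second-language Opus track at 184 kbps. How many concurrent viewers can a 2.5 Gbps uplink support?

Audio: 184 kbps = 0.184 Mbps.
Per-viewer media rate: 5.284 Mbps.
2.5 Gbps = 2,500 Mbps; 2,500 / 5.284 = 473.13 → 473 viewers.

473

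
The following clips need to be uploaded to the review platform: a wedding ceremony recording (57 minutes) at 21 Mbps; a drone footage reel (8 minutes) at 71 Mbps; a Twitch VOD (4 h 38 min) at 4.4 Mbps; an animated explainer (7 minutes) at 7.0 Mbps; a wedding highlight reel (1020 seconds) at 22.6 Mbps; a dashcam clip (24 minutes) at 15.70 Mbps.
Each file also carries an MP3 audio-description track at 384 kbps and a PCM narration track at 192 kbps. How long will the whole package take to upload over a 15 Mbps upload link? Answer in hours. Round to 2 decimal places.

4.47 hours

Audio total: 384 + 192 = 576 kbps = 0.576 Mbps.
wedding ceremony recording: 21.576 Mbps × 3420 s = 73789.9 Mb
drone footage reel: 71.576 Mbps × 480 s = 34356.5 Mb
Twitch VOD: 4.976 Mbps × 16680 s = 82999.7 Mb
animated explainer: 7.576 Mbps × 420 s = 3181.9 Mb
wedding highlight reel: 23.176 Mbps × 1020 s = 23639.5 Mb
dashcam clip: 16.276 Mbps × 1440 s = 23437.4 Mb
Total: 241405.0 Mb = 30175.6 MB.
At 15 Mbps: 241405.0 / 15 = 16094 s ≈ 4.47 hours.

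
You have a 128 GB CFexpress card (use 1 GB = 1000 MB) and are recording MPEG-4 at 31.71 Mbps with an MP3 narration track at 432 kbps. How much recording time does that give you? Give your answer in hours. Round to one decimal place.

Audio: 432 kbps = 0.432 Mbps.
Total bitrate: 31.71 + 0.432 = 32.142 Mbps.
Capacity: 128 GB = 1,024,000 Mb.
Recording time: 1,024,000 / 32.142 = 31,859 s ≈ 8.85 hours.

8.8 hours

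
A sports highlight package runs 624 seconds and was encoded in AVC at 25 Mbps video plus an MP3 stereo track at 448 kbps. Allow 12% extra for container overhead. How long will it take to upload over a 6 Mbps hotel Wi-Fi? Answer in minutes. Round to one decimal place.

Audio: 448 kbps = 0.448 Mbps.
Total bitrate: 25.448 Mbps.
File: 25.448 Mbps × 624 s = 15879.6 Mb.
With 12% container overhead: ×1.12. → 17785.1 Mb.
At 6 Mbps: 17785.1 / 6 = 2964.2 s ≈ 49.4 minutes.

49.4 minutes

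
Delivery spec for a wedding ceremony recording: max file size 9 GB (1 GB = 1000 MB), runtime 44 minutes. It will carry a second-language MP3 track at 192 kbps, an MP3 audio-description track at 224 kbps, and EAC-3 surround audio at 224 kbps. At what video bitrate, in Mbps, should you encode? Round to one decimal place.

26.6 Mbps

Budget: 9 GB = 72000.0 Mb.
44 min = 2640 s
Total bitrate budget: 72000.0 Mb / 2640 s = 27.273 Mbps.
Audio total: 192 + 224 + 224 = 640 kbps = 0.640 Mbps.
Video: 27.273 − 0.640 = 26.633 Mbps.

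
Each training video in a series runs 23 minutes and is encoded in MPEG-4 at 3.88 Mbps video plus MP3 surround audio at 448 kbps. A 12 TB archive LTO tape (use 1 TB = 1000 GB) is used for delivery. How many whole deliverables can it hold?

16073

23 min = 1380 s
Audio: 448 kbps = 0.448 Mbps.
Total bitrate: 4.328 Mbps.
Per item: 4.328 Mbps × 1380 s = 5,973 Mb = 746.6 MB.
Capacity: 12 TB = 96,000,000 Mb; 16073.29 items → 16073 complete.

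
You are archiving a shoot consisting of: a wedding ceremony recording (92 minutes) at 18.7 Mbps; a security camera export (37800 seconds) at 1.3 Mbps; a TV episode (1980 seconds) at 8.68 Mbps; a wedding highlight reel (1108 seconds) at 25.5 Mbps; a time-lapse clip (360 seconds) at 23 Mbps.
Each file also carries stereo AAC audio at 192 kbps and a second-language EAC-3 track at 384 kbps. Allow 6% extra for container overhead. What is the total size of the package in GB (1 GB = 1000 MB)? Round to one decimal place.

Audio total: 192 + 384 = 576 kbps = 0.576 Mbps.
wedding ceremony recording: 19.276 Mbps × 5520 s × 1.06 = 112787.7 Mb
security camera export: 1.876 Mbps × 37800 s × 1.06 = 75167.6 Mb
TV episode: 9.256 Mbps × 1980 s × 1.06 = 19426.5 Mb
wedding highlight reel: 26.076 Mbps × 1108 s × 1.06 = 30625.7 Mb
time-lapse clip: 23.576 Mbps × 360 s × 1.06 = 8996.6 Mb
Total: 247004.1 Mb = 30875.5 MB.
= 30.88 GB.

30.9 GB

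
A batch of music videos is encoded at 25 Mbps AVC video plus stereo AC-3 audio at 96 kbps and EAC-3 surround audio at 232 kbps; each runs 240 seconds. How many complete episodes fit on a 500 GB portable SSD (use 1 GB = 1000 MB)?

658

Audio total: 96 + 232 = 328 kbps = 0.328 Mbps.
Total bitrate: 25.328 Mbps.
Per item: 25.328 Mbps × 240 s = 6,079 Mb = 759.8 MB.
Capacity: 500 GB = 4,000,000 Mb; 658.03 items → 658 complete.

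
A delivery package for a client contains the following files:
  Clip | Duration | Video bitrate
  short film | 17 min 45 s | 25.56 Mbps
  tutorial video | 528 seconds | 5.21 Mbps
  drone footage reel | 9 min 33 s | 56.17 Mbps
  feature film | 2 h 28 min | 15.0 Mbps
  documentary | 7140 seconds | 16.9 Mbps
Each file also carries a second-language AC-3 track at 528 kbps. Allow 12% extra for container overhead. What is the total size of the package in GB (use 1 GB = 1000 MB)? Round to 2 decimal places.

Audio: 528 kbps = 0.528 Mbps.
short film: 26.088 Mbps × 1065 s × 1.12 = 31117.8 Mb
tutorial video: 5.738 Mbps × 528 s × 1.12 = 3393.2 Mb
drone footage reel: 56.698 Mbps × 573 s × 1.12 = 36386.5 Mb
feature film: 15.528 Mbps × 8880 s × 1.12 = 154435.3 Mb
documentary: 17.428 Mbps × 7140 s × 1.12 = 139368.2 Mb
Total: 364701.0 Mb = 45587.6 MB.
= 45.59 GB.

45.59 GB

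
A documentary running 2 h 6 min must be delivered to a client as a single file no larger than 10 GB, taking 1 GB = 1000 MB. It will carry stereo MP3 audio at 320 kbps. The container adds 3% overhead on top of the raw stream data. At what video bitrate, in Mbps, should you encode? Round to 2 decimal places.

Budget: 10 GB = 80000.0 Mb.
Stream payload after overhead: 80000.0 / 1.03 = 77669.9 Mb.
2 h 6 min = 126 min = 7560 s
Total bitrate budget: 77669.9 Mb / 7560 s = 10.274 Mbps.
Audio: 320 kbps = 0.320 Mbps.
Video: 10.274 − 0.320 = 9.954 Mbps.

9.95 Mbps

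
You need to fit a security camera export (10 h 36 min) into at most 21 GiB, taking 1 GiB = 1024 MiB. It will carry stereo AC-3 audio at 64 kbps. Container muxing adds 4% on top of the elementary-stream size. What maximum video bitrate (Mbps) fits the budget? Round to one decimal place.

4.5 Mbps

Budget: 21 GiB = 180388.6 Mb.
Stream payload after overhead: 180388.6 / 1.04 = 173450.6 Mb.
10 h 36 min = 636 min = 38160 s
Total bitrate budget: 173450.6 Mb / 38160 s = 4.545 Mbps.
Audio: 64 kbps = 0.064 Mbps.
Video: 4.545 − 0.064 = 4.481 Mbps.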